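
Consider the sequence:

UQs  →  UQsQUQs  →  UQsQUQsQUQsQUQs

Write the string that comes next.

Each string is two copies of the previous one joined by 'Q'.
So the next term is two copies of UQsQUQsQUQsQUQs with 'Q' between the halves.

UQsQUQsQUQsQUQsQUQsQUQsQUQsQUQs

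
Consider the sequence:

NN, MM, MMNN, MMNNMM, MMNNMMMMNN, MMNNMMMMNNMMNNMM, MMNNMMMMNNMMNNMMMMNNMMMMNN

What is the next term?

MMNNMMMMNNMMNNMMMMNNMMMMNNMMNNMMMMNNMMNNMM

From term 3 onward, concatenate the last term with the second-to-last: MM·NN = MMNN, MMNN·MM = MMNNMM, …
So term 8 is MMNNMMMMNNMMNNMMMMNNMMMMNN·MMNNMMMMNNMMNNMM.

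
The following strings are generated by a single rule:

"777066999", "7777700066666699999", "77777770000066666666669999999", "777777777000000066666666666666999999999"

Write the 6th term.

Term n consists of 2n+1 7's, followed by 2n-1 0's, followed by 4n-2 6's, followed by 2n+1 9's (n = 1, 2, …).
At n = 6 the blocks have lengths 13, 11, 22, 13.

77777777777770000000000066666666666666666666669999999999999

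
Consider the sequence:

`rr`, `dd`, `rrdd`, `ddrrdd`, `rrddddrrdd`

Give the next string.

Each term (from the third on) is the two preceding terms concatenated in order: term 3 = rr·dd = rrdd.
Continuing: ddrrdd · rrddddrrdd gives term 6.

ddrrddrrddddrrdd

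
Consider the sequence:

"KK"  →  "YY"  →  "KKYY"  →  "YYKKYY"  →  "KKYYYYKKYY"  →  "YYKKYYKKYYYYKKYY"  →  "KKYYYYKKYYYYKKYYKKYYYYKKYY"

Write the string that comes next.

Each term (from the third on) is the two preceding terms concatenated in order: term 3 = KK·YY = KKYY.
Continuing: YYKKYYKKYYYYKKYY · KKYYYYKKYYYYKKYYKKYYYYKKYY gives term 8.

YYKKYYKKYYYYKKYYKKYYYYKKYYYYKKYYKKYYYYKKYY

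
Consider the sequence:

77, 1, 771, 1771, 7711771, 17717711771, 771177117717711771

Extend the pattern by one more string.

17717711771771177117717711771

This is a Fibonacci-style word recurrence s(k) = s(k−2)·s(k−1): e.g. 77·1 = 771.
Continuing: 17717711771 · 771177117717711771 gives term 8.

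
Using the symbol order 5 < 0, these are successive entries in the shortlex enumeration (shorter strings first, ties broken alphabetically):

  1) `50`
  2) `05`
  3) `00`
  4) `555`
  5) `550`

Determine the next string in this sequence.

505

The successor of 550 increments the rightmost position that isn't already 0 and resets every position after it to 5.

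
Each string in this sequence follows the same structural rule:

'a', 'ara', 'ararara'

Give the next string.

Each string is two copies of the previous one joined by 'r'.
One more doubling of ararara gives the answer.

ararararararara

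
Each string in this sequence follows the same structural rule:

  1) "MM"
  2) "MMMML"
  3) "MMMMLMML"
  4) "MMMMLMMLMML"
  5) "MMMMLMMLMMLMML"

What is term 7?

The strings grow by a fixed suffix MML each time.
From MMMMLMMLMMLMML, 2 further steps: MMMMLMMLMMLMML → MMMMLMMLMMLMMLMML → (answer).

MMMMLMMLMMLMMLMMLMML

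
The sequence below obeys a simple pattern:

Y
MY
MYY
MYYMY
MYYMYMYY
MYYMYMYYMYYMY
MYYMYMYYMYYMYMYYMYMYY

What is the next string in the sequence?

Each term (from the third on) is the previous term followed by the one before it: term 3 = MY·Y = MYY.
The next term joins MYYMYMYYMYYMYMYYMYMYY and MYYMYMYYMYYMY.

MYYMYMYYMYYMYMYYMYMYYMYYMYMYYMYYMY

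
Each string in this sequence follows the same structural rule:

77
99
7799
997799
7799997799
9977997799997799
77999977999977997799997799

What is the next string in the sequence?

Each term (from the third on) is the two preceding terms concatenated in order: term 3 = 77·99 = 7799.
The next term joins 9977997799997799 and 77999977999977997799997799.

997799779999779977999977999977997799997799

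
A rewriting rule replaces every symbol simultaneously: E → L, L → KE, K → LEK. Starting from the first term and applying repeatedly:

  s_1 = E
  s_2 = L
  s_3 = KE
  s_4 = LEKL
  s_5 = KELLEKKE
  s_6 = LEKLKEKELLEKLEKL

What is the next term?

Applying the rule to each of the 16 symbols of LEKLKEKELLEKLEKL gives the pieces KE L LEK KE LEK L LEK L KE KE L LEK KE L LEK KE, which concatenate to the answer.

KELLEKKELEKLLEKLKEKELLEKKELLEKKE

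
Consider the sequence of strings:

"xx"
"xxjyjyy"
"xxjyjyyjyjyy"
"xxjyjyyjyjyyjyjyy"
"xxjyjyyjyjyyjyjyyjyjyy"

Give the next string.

xxjyjyyjyjyyjyjyyjyjyyjyjyy

Each term is the previous one with jyjyy appended.
So the next term is xxjyjyyjyjyyjyjyyjyjyy·jyjyy.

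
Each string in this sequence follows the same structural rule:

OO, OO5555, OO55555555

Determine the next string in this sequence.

Every step adds 5555 to the end: s(k+1) = s(k)·5555.
So the next term is OO55555555·5555.

OO555555555555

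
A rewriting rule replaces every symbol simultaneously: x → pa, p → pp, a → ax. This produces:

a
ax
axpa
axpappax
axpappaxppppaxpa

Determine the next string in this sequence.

φ(axpappaxppppaxpa) expands symbol-by-symbol to ax pa pp ax pp pp ax pa pp pp pp pp ax pa pp ax; joining the 16 pieces gives the next term.

axpappaxppppaxpappppppppaxpappax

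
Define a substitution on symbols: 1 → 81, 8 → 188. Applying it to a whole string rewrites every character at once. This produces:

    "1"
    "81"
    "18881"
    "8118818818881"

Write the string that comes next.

1888181188188811881888118818818881

φ(8118818818881) expands symbol-by-symbol to 188 81 81 188 188 81 188 188 81 188 188 188 81; joining the 13 pieces gives the next term.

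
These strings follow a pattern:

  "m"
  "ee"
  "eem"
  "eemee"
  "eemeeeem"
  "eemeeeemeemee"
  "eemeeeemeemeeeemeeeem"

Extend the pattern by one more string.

eemeeeemeemeeeemeeeemeemeeeemeemee

From term 3 onward, concatenate the last term with the second-to-last: ee·m = eem, eem·ee = eemee, …
Continuing: eemeeeemeemeeeemeeeem · eemeeeemeemee gives term 8.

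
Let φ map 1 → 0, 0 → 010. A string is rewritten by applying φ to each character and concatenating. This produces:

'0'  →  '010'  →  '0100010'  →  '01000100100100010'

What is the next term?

Rewriting the 17 symbols of 01000100100100010 one by one yields 010 0 010 010 010 0 010 010 0 010 010 0 010 010 010 0 010; concatenated:

01000100100100010010001001000100100100010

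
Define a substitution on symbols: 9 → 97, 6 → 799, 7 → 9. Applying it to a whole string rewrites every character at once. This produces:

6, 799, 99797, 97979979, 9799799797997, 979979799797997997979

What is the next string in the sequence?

9799797997997979979979799797997997

Replace each of the 21 characters of 979979799797997997979 in place — 97 9 97 97 9 97 9 97 97 9 97 9 97 97 9 97 97 9 97 9 97 — and concatenate.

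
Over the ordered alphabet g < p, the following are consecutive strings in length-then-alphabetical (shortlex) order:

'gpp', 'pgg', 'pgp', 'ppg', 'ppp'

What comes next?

gggg

After ppp the length-3 strings are exhausted; the first length-4 string is 4 copies of g.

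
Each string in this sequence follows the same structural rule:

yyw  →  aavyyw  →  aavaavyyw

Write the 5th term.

Every step adds aav at the front: s(k+1) = aav·s(k).
From aavaavyyw, 2 further steps: aavaavyyw → aavaavaavyyw → (answer).

aavaavaavaavyyw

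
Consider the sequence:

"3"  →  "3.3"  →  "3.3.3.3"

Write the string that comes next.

Every step duplicates the string with '.' between the halves.
One more doubling of 3.3.3.3 gives the answer.

3.3.3.3.3.3.3.3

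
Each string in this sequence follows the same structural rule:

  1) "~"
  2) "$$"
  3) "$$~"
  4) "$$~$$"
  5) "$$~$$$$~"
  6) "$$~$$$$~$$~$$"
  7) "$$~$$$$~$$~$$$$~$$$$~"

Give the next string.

$$~$$$$~$$~$$$$~$$$$~$$~$$$$~$$~$$

Each term (from the third on) is the previous term followed by the one before it: term 3 = $$·~ = $$~.
Continuing: $$~$$$$~$$~$$$$~$$$$~ · $$~$$$$~$$~$$ gives term 8.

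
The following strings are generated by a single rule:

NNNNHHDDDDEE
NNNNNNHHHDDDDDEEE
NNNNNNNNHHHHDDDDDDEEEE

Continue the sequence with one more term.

The n-th term is 2n N's then n H's then n+2 D's then n E's, where the shown terms are n = 2, 3, 4.
For the next term, n = 5, so the run lengths are 10, 5, 7, 5.

NNNNNNNNNNHHHHHDDDDDDDEEEEE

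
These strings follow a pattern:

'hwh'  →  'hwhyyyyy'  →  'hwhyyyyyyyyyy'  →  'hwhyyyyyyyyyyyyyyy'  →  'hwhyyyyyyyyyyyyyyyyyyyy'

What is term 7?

Each term is the previous one with yyyyy appended.
From hwhyyyyyyyyyyyyyyyyyyyy, 2 further steps: hwhyyyyyyyyyyyyyyyyyyyy → hwhyyyyyyyyyyyyyyyyyyyyyyyyy → (answer).

hwhyyyyyyyyyyyyyyyyyyyyyyyyyyyyyy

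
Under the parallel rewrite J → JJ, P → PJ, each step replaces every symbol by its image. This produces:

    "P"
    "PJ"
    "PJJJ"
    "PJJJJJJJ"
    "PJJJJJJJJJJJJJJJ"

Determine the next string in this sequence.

Rewriting the 16 symbols of PJJJJJJJJJJJJJJJ one by one yields PJ JJ JJ JJ JJ JJ JJ JJ JJ JJ JJ JJ JJ JJ JJ JJ; concatenated:

PJJJJJJJJJJJJJJJJJJJJJJJJJJJJJJJ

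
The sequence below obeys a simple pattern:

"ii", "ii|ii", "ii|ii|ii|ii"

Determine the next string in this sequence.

Each string is two copies of the previous one joined by '|'.
Doubling ii|ii|ii|ii with '|' between the halves:

ii|ii|ii|ii|ii|ii|ii|ii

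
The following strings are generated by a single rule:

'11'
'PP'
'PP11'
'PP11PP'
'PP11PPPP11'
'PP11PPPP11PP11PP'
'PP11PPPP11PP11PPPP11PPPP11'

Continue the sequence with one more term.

From term 3 onward, concatenate the last term with the second-to-last: PP·11 = PP11, PP11·PP = PP11PP, …
Continuing: PP11PPPP11PP11PPPP11PPPP11 · PP11PPPP11PP11PP gives term 8.

PP11PPPP11PP11PPPP11PPPP11PP11PPPP11PP11PP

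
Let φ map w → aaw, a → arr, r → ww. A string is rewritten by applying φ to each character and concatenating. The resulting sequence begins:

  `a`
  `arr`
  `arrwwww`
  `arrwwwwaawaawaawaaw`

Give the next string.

Rewriting the 19 symbols of arrwwwwaawaawaawaaw one by one yields arr ww ww aaw aaw aaw aaw arr arr aaw arr arr aaw arr arr aaw arr arr aaw; concatenated:

arrwwwwaawaawaawaawarrarraawarrarraawarrarraawarrarraaw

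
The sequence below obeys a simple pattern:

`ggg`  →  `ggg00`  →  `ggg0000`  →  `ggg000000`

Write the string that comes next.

ggg00000000

Each term is the previous one with 00 appended.
So the next term is ggg000000·00.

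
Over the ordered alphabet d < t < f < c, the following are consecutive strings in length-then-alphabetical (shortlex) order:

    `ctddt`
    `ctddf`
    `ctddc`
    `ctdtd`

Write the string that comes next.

Treat ctdtd as a base-4 numeral over the given alphabet and add one, carrying through any trailing c's.

ctdtt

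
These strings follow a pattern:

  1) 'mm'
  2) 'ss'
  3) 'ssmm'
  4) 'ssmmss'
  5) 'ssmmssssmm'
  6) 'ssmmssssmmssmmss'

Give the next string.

From term 3 onward, concatenate the last term with the second-to-last: ss·mm = ssmm, ssmm·ss = ssmmss, …
So term 7 is ssmmssssmmssmmss·ssmmssssmm.

ssmmssssmmssmmssssmmssssmm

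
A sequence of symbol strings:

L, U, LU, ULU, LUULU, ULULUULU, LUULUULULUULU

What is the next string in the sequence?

This is a Fibonacci-style word recurrence s(k) = s(k−2)·s(k−1): e.g. L·U = LU.
The next term joins ULULUULU and LUULUULULUULU.

ULULUULULUULUULULUULU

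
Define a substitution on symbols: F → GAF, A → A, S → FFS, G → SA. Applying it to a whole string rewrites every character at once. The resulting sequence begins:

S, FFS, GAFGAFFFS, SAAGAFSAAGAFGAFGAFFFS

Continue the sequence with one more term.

φ(SAAGAFSAAGAFGAFGAFFFS) expands symbol-by-symbol to FFS A A SA A GAF FFS A A SA A GAF SA A GAF SA A GAF GAF GAF FFS; joining the 21 pieces gives the next term.

FFSAASAAGAFFFSAASAAGAFSAAGAFSAAGAFGAFGAFFFS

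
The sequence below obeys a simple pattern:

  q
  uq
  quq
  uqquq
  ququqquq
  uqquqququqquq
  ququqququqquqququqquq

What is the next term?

This is a Fibonacci-style word recurrence s(k) = s(k−2)·s(k−1): e.g. q·uq = quq.
So term 8 is uqquqququqquq·ququqququqquqququqquq.

uqquqququqquqququqququqquqququqquq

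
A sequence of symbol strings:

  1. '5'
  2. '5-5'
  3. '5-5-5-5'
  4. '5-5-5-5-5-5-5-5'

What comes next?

s(k+1) = s(k)·-·s(k) — each term doubles the last with '-' between the halves.
So the next term is two copies of 5-5-5-5-5-5-5-5 with '-' between the halves.

5-5-5-5-5-5-5-5-5-5-5-5-5-5-5-5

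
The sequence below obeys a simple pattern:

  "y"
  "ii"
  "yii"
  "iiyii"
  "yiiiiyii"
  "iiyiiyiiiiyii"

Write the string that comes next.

yiiiiyiiiiyiiyiiiiyii

From term 3 onward, concatenate the second-to-last term with the last: y·ii = yii, ii·yii = iiyii, …
So term 7 is yiiiiyii·iiyiiyiiiiyii.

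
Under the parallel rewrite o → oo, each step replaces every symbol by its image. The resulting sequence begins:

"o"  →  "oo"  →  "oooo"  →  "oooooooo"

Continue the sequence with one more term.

Apply φ to oooooooo symbol by symbol: o→oo, o→oo, o→oo, o→oo, o→oo, o→oo, o→oo, o→oo; joined: oo oo oo oo oo oo oo oo.

oooooooooooooooo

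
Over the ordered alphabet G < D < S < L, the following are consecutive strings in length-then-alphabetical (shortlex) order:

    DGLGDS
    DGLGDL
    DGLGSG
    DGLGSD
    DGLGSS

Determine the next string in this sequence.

The successor of DGLGSS increments the rightmost position that isn't already L and resets every position after it to G.

DGLGSL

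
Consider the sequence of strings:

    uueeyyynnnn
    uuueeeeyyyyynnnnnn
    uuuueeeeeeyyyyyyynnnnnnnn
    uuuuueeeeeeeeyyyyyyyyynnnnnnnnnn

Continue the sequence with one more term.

uuuuuueeeeeeeeeeyyyyyyyyyyynnnnnnnnnnnn

Term n consists of n+1 u's, followed by 2n e's, followed by 2n+1 y's, followed by 2n+2 n's (n = 1, 2, …).
For the next term, n = 5, so the run lengths are 6, 10, 11, 12.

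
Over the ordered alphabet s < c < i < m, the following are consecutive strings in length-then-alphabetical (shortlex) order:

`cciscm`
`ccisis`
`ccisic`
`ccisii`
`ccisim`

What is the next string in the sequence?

Find the rightmost character of ccisim below m, bump it to the next letter, and reset everything to its right to s.

ccisms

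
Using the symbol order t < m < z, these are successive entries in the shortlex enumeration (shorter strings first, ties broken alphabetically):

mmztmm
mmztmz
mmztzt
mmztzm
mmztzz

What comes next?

The successor of mmztzz increments the rightmost position that isn't already z and resets every position after it to t.

mmzmtt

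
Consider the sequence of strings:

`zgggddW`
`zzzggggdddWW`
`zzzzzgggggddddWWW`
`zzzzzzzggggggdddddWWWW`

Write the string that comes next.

zzzzzzzzzgggggggddddddWWWWW

Term n consists of 2n-1 z's, followed by n+2 g's, followed by n+1 d's, followed by n W's (n = 1, 2, …).
At n = 5 the blocks have lengths 9, 7, 6, 5.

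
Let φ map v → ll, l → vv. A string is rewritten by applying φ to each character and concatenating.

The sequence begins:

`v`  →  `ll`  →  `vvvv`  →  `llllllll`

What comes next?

vvvvvvvvvvvvvvvv

Rewriting each symbol of llllllll: l→vv, l→vv, l→vv, l→vv, l→vv, l→vv, l→vv, l→vv, which concatenates to vv vv vv vv vv vv vv vv.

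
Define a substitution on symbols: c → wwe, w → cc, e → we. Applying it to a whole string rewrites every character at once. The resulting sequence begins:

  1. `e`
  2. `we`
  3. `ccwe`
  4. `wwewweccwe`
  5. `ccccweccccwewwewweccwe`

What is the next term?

Applying the rule to each of the 22 symbols of ccccweccccwewwewweccwe gives the pieces wwe wwe wwe wwe cc we wwe wwe wwe wwe cc we cc cc we cc cc we wwe wwe cc we, which concatenate to the answer.

wwewwewwewweccwewwewwewwewweccweccccweccccwewwewweccwe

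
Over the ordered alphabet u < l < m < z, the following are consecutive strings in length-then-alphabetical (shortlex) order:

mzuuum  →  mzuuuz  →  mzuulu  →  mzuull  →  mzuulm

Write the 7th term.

Continuing the enumeration 2 steps past mzuulm: mzuulm → mzuulz → (answer).

mzuumu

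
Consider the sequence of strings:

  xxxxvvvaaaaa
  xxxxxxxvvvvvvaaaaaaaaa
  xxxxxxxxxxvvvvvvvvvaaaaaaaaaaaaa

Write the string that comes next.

xxxxxxxxxxxxxvvvvvvvvvvvvaaaaaaaaaaaaaaaaa

Term n consists of 3n+1 x's, followed by 3n v's, followed by 4n+1 a's (n = 1, 2, …).
Setting n = 4 gives 13, 12, 17 characters in each block.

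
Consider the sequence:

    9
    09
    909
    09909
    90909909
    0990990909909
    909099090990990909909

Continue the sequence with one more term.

This is a Fibonacci-style word recurrence s(k) = s(k−2)·s(k−1): e.g. 9·09 = 909.
So term 8 is 0990990909909·909099090990990909909.

0990990909909909099090990990909909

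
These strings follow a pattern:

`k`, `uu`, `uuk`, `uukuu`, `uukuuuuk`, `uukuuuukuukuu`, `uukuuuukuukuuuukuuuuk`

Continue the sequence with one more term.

uukuuuukuukuuuukuuuukuukuuuukuukuu

This is a Fibonacci-style word recurrence s(k) = s(k−1)·s(k−2): e.g. uu·k = uuk.
Continuing: uukuuuukuukuuuukuuuuk · uukuuuukuukuu gives term 8.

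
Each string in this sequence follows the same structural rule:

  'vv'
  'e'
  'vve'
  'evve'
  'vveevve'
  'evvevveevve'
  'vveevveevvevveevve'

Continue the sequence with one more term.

Each term (from the third on) is the two preceding terms concatenated in order: term 3 = vv·e = vve.
Continuing: evvevveevve · vveevveevvevveevve gives term 8.

evvevveevvevveevveevvevveevve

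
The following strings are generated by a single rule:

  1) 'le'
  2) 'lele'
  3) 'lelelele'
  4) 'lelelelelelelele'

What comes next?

s(k+1) = s(k)·s(k) — each term doubles the last.
Doubling lelelelelelelele:

lelelelelelelelelelelelelelelele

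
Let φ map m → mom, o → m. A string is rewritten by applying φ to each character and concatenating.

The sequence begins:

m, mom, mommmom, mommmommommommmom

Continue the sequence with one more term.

mommmommommommmommommmommommmommommommmom

Applying the rule to each of the 17 symbols of mommmommommommmom gives the pieces mom m mom mom mom m mom mom m mom mom m mom mom mom m mom, which concatenate to the answer.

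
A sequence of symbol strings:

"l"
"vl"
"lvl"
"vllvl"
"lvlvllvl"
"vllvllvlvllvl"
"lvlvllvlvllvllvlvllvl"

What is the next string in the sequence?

From term 3 onward, concatenate the second-to-last term with the last: l·vl = lvl, vl·lvl = vllvl, …
So term 8 is vllvllvlvllvl·lvlvllvlvllvllvlvllvl.

vllvllvlvllvllvlvllvlvllvllvlvllvl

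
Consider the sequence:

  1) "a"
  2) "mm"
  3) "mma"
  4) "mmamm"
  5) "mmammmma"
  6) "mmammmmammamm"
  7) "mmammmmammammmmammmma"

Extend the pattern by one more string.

mmammmmammammmmammmmammammmmammamm

This is a Fibonacci-style word recurrence s(k) = s(k−1)·s(k−2): e.g. mm·a = mma.
Continuing: mmammmmammammmmammmma · mmammmmammamm gives term 8.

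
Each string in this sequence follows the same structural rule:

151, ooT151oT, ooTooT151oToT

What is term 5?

ooTooTooTooT151oToToToT

Each term wraps the previous one in ooT on the left and oT on the right.
From ooTooT151oToT, 2 further steps: ooTooT151oToT → ooTooTooT151oToToT → (answer).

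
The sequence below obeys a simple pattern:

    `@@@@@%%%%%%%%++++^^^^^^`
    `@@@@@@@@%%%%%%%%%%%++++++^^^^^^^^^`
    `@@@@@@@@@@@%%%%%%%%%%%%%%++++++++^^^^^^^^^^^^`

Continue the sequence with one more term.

@@@@@@@@@@@@@@%%%%%%%%%%%%%%%%%++++++++++^^^^^^^^^^^^^^^

Each string has the form @^{3n-1} %^{3n+2} +^{2n} ^^{3n}, where the shown terms are n = 2, 3, 4.
At n = 5 the blocks have lengths 14, 17, 10, 15.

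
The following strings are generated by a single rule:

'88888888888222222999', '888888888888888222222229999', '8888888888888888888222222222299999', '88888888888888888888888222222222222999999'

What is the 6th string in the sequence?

Each string has the form 8^{4n-1} 2^{2n} 9^{n}, where the shown terms are n = 3, 4, 5, 6.
Setting n = 8 gives 31, 16, 8 characters in each block.

8888888888888888888888888888888222222222222222299999999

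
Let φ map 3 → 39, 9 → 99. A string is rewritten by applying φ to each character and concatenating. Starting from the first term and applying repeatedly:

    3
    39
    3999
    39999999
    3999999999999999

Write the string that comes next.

Applying the rule to each of the 16 symbols of 3999999999999999 gives the pieces 39 99 99 99 99 99 99 99 99 99 99 99 99 99 99 99, which concatenate to the answer.

39999999999999999999999999999999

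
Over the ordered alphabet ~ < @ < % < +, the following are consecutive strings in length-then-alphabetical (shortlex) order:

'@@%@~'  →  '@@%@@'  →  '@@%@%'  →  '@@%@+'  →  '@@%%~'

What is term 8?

Advancing 3 positions from @@%%~ through @@%%~ → @@%%@ → @@%%% reaches term 8.

@@%%+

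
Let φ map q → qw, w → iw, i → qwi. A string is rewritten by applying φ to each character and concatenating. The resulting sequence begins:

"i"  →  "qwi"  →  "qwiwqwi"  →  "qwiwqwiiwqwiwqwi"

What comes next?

Rewriting the 16 symbols of qwiwqwiiwqwiwqwi one by one yields qw iw qwi iw qw iw qwi qwi iw qw iw qwi iw qw iw qwi; concatenated:

qwiwqwiiwqwiwqwiqwiiwqwiwqwiiwqwiwqwi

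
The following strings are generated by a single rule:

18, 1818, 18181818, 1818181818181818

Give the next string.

Each string is two copies of the previous one concatenated.
So the next term is two copies of 1818181818181818.

18181818181818181818181818181818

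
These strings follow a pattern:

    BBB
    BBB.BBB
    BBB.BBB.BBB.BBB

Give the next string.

s(k+1) = s(k)·.·s(k) — each term doubles the last with '.' between the halves.
One more doubling of BBB.BBB.BBB.BBB gives the answer.

BBB.BBB.BBB.BBB.BBB.BBB.BBB.BBB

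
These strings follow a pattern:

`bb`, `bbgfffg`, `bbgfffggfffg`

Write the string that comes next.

Each term is the previous one with gfffg appended.
Applying this once more to bbgfffggfffg:

bbgfffggfffggfffg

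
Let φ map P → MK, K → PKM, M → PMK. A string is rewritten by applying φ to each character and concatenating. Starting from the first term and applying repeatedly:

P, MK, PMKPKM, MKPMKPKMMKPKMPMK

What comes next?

PMKPKMMKPMKPKMMKPKMPMKPMKPKMMKPKMPMKMKPMKPKM

Replace each of the 16 characters of MKPMKPKMMKPKMPMK in place — PMK PKM MK PMK PKM MK PKM PMK PMK PKM MK PKM PMK MK PMK PKM — and concatenate.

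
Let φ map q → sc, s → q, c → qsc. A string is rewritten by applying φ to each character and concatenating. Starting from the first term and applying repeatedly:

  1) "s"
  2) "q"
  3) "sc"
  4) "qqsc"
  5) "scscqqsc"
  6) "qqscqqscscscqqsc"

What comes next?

Rewriting the 16 symbols of qqscqqscscscqqsc one by one yields sc sc q qsc sc sc q qsc q qsc q qsc sc sc q qsc; concatenated:

scscqqscscscqqscqqscqqscscscqqsc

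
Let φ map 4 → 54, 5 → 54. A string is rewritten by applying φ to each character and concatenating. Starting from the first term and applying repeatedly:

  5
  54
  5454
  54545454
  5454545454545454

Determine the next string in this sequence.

Replace each of the 16 characters of 5454545454545454 in place — 54 54 54 54 54 54 54 54 54 54 54 54 54 54 54 54 — and concatenate.

54545454545454545454545454545454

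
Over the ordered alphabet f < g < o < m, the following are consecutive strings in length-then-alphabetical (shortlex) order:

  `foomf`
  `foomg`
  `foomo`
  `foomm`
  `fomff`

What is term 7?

Advancing 2 positions from fomff through fomff → fomfg reaches term 7.

fomfo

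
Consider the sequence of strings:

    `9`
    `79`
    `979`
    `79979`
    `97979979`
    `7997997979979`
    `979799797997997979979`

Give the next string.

7997997979979979799797997997979979

This is a Fibonacci-style word recurrence s(k) = s(k−2)·s(k−1): e.g. 9·79 = 979.
The next term joins 7997997979979 and 979799797997997979979.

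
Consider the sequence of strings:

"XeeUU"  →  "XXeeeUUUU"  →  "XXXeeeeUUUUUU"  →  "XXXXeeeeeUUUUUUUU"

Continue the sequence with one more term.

Reading off run lengths: X runs 1, 2, 3, 4; e runs 2, 3, 4, 5; U runs 2, 4, 6, 8 — each is linear in n (n = 1, 2, …).
At n = 5 the blocks have lengths 5, 6, 10.

XXXXXeeeeeeUUUUUUUUUU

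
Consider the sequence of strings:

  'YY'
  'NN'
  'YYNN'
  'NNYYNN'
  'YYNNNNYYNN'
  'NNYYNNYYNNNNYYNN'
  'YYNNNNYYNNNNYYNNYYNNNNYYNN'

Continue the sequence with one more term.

This is a Fibonacci-style word recurrence s(k) = s(k−2)·s(k−1): e.g. YY·NN = YYNN.
Continuing: NNYYNNYYNNNNYYNN · YYNNNNYYNNNNYYNNYYNNNNYYNN gives term 8.

NNYYNNYYNNNNYYNNYYNNNNYYNNNNYYNNYYNNNNYYNN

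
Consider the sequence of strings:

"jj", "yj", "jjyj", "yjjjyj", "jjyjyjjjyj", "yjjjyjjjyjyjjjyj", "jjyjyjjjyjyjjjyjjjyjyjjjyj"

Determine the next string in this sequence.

From term 3 onward, concatenate the second-to-last term with the last: jj·yj = jjyj, yj·jjyj = yjjjyj, …
The next term joins yjjjyjjjyjyjjjyj and jjyjyjjjyjyjjjyjjjyjyjjjyj.

yjjjyjjjyjyjjjyjjjyjyjjjyjyjjjyjjjyjyjjjyj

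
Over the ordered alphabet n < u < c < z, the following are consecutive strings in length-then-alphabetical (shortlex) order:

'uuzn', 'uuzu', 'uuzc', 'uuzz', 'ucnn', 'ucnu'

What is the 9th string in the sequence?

ucun

Advancing 3 positions from ucnu through ucnu → ucnc → ucnz reaches term 9.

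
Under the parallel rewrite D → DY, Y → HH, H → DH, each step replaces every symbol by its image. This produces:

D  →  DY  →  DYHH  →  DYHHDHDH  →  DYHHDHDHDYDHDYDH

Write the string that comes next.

DYHHDHDHDYDHDYDHDYHHDYDHDYHHDYDH

φ(DYHHDHDHDYDHDYDH) expands symbol-by-symbol to DY HH DH DH DY DH DY DH DY HH DY DH DY HH DY DH; joining the 16 pieces gives the next term.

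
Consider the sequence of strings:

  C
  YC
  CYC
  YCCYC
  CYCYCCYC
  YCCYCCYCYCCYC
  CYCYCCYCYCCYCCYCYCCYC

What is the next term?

From term 3 onward, concatenate the second-to-last term with the last: C·YC = CYC, YC·CYC = YCCYC, …
The next term joins YCCYCCYCYCCYC and CYCYCCYCYCCYCCYCYCCYC.

YCCYCCYCYCCYCCYCYCCYCYCCYCCYCYCCYC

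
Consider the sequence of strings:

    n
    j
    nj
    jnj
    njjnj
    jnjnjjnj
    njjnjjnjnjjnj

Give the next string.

From term 3 onward, concatenate the second-to-last term with the last: n·j = nj, j·nj = jnj, …
The next term joins jnjnjjnj and njjnjjnjnjjnj.

jnjnjjnjnjjnjjnjnjjnj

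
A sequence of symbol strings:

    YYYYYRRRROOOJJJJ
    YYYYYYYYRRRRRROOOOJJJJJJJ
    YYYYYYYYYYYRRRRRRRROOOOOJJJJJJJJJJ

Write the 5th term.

YYYYYYYYYYYYYYYYYRRRRRRRRRRRROOOOOOOJJJJJJJJJJJJJJJJ

Each string has the form Y^{3n+2} R^{2n+2} O^{n+2} J^{3n+1} (n = 1, 2, …).
At n = 5 the blocks have lengths 17, 12, 7, 16.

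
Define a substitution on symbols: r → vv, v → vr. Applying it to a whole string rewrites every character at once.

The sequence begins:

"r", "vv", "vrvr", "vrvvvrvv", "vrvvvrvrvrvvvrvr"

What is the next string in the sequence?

Rewriting the 16 symbols of vrvvvrvrvrvvvrvr one by one yields vr vv vr vr vr vv vr vv vr vv vr vr vr vv vr vv; concatenated:

vrvvvrvrvrvvvrvvvrvvvrvrvrvvvrvv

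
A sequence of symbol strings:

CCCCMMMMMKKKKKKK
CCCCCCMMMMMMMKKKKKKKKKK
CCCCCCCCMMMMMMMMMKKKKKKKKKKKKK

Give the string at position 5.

CCCCCCCCCCCCMMMMMMMMMMMMMKKKKKKKKKKKKKKKKKKK

Each string has the form C^{2n-2} M^{2n-1} K^{3n-2}, where the shown terms are n = 3, 4, 5.
For term 5, n = 7, so the run lengths are 12, 13, 19.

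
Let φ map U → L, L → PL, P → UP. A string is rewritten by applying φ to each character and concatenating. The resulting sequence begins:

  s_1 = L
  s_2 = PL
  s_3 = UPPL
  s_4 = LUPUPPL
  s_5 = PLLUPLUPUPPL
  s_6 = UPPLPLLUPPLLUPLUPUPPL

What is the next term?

Replace each of the 21 characters of UPPLPLLUPPLLUPLUPUPPL in place — L UP UP PL UP PL PL L UP UP PL PL L UP PL L UP L UP UP PL — and concatenate.

LUPUPPLUPPLPLLUPUPPLPLLUPPLLUPLUPUPPL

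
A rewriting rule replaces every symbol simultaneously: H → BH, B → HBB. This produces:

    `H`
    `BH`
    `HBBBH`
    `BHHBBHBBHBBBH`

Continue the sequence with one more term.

Replace each of the 13 characters of BHHBBHBBHBBBH in place — HBB BH BH HBB HBB BH HBB HBB BH HBB HBB HBB BH — and concatenate.

HBBBHBHHBBHBBBHHBBHBBBHHBBHBBHBBBH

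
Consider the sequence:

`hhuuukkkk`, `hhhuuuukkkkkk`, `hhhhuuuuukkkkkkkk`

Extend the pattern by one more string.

Term n consists of n h's, followed by n+1 u's, followed by 2n k's, where the shown terms are n = 2, 3, 4.
For the next term, n = 5, so the run lengths are 5, 6, 10.

hhhhhuuuuuukkkkkkkkkk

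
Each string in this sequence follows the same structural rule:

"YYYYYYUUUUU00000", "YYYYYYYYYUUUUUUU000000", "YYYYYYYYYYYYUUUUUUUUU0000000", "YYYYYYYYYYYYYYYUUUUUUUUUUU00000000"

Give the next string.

Reading off run lengths: Y runs 6, 9, 12, 15; U runs 5, 7, 9, 11; 0 runs 5, 6, 7, 8 — each is linear in n, where the shown terms are n = 2, 3, 4, 5.
For the next term, n = 6, so the run lengths are 18, 13, 9.

YYYYYYYYYYYYYYYYYYUUUUUUUUUUUUU000000000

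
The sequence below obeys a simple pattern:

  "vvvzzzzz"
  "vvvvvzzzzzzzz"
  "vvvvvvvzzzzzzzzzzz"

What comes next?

vvvvvvvvvzzzzzzzzzzzzzz

Each string has the form v^{2n-1} z^{3n-1}, where the shown terms are n = 2, 3, 4.
At n = 5 the blocks have lengths 9, 14.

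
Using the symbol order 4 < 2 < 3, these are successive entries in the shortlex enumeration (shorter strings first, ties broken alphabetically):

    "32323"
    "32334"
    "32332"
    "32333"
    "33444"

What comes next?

Find the rightmost character of 33444 below 3, bump it to the next letter, and reset everything to its right to 4.

33442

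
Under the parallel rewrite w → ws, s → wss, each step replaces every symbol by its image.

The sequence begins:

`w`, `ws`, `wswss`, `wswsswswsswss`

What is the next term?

wswsswswsswsswswsswswsswsswswsswss

Replace each of the 13 characters of wswsswswsswss in place — ws wss ws wss wss ws wss ws wss wss ws wss wss — and concatenate.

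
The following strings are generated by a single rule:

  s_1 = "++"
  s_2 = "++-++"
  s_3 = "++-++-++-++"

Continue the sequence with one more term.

Each string is two copies of the previous one joined by '-'.
Doubling ++-++-++-++ with '-' between the halves:

++-++-++-++-++-++-++-++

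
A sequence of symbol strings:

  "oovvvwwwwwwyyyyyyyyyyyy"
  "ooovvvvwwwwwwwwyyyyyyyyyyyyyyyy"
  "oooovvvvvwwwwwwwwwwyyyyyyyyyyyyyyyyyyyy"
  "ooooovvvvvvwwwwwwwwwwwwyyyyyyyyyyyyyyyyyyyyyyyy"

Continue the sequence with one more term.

Term n consists of n-1 o's, followed by n v's, followed by 2n w's, followed by 4n y's, where the shown terms are n = 3, 4, 5, 6.
Setting n = 7 gives 6, 7, 14, 28 characters in each block.

oooooovvvvvvvwwwwwwwwwwwwwwyyyyyyyyyyyyyyyyyyyyyyyyyyyy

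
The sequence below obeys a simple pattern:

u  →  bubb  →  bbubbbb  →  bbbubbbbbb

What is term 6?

Every step adds b to the front and bb to the end of the previous string.
From bbbubbbbbb, 2 further steps: bbbubbbbbb → bbbbubbbbbbbb → (answer).

bbbbbubbbbbbbbbb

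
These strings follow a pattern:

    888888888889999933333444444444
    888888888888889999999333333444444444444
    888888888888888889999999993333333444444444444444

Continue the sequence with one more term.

The n-th term is 3n+2 8's then 2n-1 9's then n+2 3's then 3n 4's, where the shown terms are n = 3, 4, 5.
At n = 6 the blocks have lengths 20, 11, 8, 18.

888888888888888888889999999999933333333444444444444444444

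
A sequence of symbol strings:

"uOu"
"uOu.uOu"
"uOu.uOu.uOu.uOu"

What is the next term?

s(k+1) = s(k)·.·s(k) — each term doubles the last with '.' between the halves.
So the next term is two copies of uOu.uOu.uOu.uOu with '.' between the halves.

uOu.uOu.uOu.uOu.uOu.uOu.uOu.uOu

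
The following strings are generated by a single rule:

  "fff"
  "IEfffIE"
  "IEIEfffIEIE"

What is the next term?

Every step adds IE to the front and IE to the end of the previous string.
One more step from IEIEfffIEIE gives the answer.

IEIEIEfffIEIEIE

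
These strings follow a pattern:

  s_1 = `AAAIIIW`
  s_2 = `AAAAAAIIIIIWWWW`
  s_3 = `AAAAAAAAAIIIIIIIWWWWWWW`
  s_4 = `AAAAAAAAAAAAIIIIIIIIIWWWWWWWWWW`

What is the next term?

AAAAAAAAAAAAAAAIIIIIIIIIIIWWWWWWWWWWWWW

Each string has the form A^{3n} I^{2n+1} W^{3n-2} (n = 1, 2, …).
For the next term, n = 5, so the run lengths are 15, 11, 13.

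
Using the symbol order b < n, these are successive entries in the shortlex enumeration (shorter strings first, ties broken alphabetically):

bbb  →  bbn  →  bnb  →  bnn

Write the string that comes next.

nbb

Treat bnn as a base-2 numeral over the given alphabet and add one, carrying through any trailing n's.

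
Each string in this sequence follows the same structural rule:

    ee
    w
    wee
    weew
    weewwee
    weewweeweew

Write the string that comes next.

Each term (from the third on) is the previous term followed by the one before it: term 3 = w·ee = wee.
The next term joins weewweeweew and weewwee.

weewweeweewweewwee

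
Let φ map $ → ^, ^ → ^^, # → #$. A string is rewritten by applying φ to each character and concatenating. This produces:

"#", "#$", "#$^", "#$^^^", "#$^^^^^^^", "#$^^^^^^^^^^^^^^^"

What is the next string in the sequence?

#$^^^^^^^^^^^^^^^^^^^^^^^^^^^^^^^

φ(#$^^^^^^^^^^^^^^^) expands symbol-by-symbol to #$ ^ ^^ ^^ ^^ ^^ ^^ ^^ ^^ ^^ ^^ ^^ ^^ ^^ ^^ ^^ ^^; joining the 17 pieces gives the next term.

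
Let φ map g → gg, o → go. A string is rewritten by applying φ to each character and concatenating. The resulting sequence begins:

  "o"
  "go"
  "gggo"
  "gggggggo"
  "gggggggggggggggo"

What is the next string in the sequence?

Replace each of the 16 characters of gggggggggggggggo in place — gg gg gg gg gg gg gg gg gg gg gg gg gg gg gg go — and concatenate.

gggggggggggggggggggggggggggggggo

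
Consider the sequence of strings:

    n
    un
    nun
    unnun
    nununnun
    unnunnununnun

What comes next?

From term 3 onward, concatenate the second-to-last term with the last: n·un = nun, un·nun = unnun, …
The next term joins nununnun and unnunnununnun.

nununnununnunnununnun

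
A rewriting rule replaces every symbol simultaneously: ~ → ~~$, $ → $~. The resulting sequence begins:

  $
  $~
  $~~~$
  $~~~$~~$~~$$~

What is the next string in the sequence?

Rewriting the 13 symbols of $~~~$~~$~~$$~ one by one yields $~ ~~$ ~~$ ~~$ $~ ~~$ ~~$ $~ ~~$ ~~$ $~ $~ ~~$; concatenated:

$~~~$~~$~~$$~~~$~~$$~~~$~~$$~$~~~$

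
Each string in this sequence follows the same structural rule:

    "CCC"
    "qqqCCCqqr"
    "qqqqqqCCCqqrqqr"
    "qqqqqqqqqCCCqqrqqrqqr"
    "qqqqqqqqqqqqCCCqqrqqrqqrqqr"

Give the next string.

Every step adds qqq to the front and qqr to the end of the previous string.
Applying this once more to qqqqqqqqqqqqCCCqqrqqrqqrqqr:

qqqqqqqqqqqqqqqCCCqqrqqrqqrqqrqqr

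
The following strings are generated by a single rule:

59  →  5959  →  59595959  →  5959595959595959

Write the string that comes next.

59595959595959595959595959595959

s(k+1) = s(k)·s(k) — each term doubles the last.
One more doubling of 5959595959595959 gives the answer.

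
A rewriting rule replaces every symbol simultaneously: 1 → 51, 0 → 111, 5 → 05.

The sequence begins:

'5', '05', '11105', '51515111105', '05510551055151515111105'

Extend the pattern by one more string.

Replace each of the 23 characters of 05510551055151515111105 in place — 111 05 05 51 111 05 05 51 111 05 05 51 05 51 05 51 05 51 51 51 51 111 05 — and concatenate.

11105055111105055111105055105510551055151515111105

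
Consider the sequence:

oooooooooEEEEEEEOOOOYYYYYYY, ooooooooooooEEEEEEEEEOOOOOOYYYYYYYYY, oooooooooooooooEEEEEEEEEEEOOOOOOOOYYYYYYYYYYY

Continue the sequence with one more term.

ooooooooooooooooooEEEEEEEEEEEEEOOOOOOOOOOYYYYYYYYYYYYY

Reading off run lengths: o runs 9, 12, 15; E runs 7, 9, 11; O runs 4, 6, 8; Y runs 7, 9, 11 — each is linear in n, where the shown terms are n = 3, 4, 5.
For the next term, n = 6, so the run lengths are 18, 13, 10, 13.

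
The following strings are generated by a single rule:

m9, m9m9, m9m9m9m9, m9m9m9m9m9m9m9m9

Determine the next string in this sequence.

Every step duplicates the string.
Doubling m9m9m9m9m9m9m9m9:

m9m9m9m9m9m9m9m9m9m9m9m9m9m9m9m9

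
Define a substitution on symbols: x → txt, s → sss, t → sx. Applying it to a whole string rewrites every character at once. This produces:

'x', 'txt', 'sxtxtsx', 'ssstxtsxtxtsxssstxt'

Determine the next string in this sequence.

ssssssssssxtxtsxssstxtsxtxtsxssstxtssssssssssxtxtsx

φ(ssstxtsxtxtsxssstxt) expands symbol-by-symbol to sss sss sss sx txt sx sss txt sx txt sx sss txt sss sss sss sx txt sx; joining the 19 pieces gives the next term.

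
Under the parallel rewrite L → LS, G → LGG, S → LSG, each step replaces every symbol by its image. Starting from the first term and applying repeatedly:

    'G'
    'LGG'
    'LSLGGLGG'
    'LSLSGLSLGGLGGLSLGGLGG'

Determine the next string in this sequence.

LSLSGLSLSGLGGLSLSGLSLGGLGGLSLGGLGGLSLSGLSLGGLGGLSLGGLGG

Applying the rule to each of the 21 symbols of LSLSGLSLGGLGGLSLGGLGG gives the pieces LS LSG LS LSG LGG LS LSG LS LGG LGG LS LGG LGG LS LSG LS LGG LGG LS LGG LGG, which concatenate to the answer.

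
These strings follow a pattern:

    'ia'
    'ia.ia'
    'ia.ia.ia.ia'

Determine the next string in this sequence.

ia.ia.ia.ia.ia.ia.ia.ia

s(k+1) = s(k)·.·s(k) — each term doubles the last with '.' between the halves.
One more doubling of ia.ia.ia.ia gives the answer.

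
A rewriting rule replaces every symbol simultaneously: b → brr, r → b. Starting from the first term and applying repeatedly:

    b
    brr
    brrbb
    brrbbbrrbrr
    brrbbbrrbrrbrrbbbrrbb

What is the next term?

Applying the rule to each of the 21 symbols of brrbbbrrbrrbrrbbbrrbb gives the pieces brr b b brr brr brr b b brr b b brr b b brr brr brr b b brr brr, which concatenate to the answer.

brrbbbrrbrrbrrbbbrrbbbrrbbbrrbrrbrrbbbrrbrr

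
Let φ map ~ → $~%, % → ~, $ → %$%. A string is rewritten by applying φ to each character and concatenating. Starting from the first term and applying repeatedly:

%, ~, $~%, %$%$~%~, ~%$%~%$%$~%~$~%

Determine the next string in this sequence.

Rewriting the 15 symbols of ~%$%~%$%$~%~$~% one by one yields $~% ~ %$% ~ $~% ~ %$% ~ %$% $~% ~ $~% %$% $~% ~; concatenated:

$~%~%$%~$~%~%$%~%$%$~%~$~%%$%$~%~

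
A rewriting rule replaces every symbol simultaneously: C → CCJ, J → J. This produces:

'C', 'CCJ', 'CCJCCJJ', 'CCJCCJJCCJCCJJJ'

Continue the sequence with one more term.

Replace each of the 15 characters of CCJCCJJCCJCCJJJ in place — CCJ CCJ J CCJ CCJ J J CCJ CCJ J CCJ CCJ J J J — and concatenate.

CCJCCJJCCJCCJJJCCJCCJJCCJCCJJJJ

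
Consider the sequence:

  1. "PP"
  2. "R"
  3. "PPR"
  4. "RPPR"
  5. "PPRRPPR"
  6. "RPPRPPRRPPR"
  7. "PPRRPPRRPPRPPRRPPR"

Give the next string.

RPPRPPRRPPRPPRRPPRRPPRPPRRPPR

This is a Fibonacci-style word recurrence s(k) = s(k−2)·s(k−1): e.g. PP·R = PPR.
Continuing: RPPRPPRRPPR · PPRRPPRRPPRPPRRPPR gives term 8.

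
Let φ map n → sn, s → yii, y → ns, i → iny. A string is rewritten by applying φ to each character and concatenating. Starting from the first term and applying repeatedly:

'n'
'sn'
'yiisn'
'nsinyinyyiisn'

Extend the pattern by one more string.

Applying the rule to each of the 13 symbols of nsinyinyyiisn gives the pieces sn yii iny sn ns iny sn ns ns iny iny yii sn, which concatenate to the answer.

snyiiinysnnsinysnnsnsinyinyyiisn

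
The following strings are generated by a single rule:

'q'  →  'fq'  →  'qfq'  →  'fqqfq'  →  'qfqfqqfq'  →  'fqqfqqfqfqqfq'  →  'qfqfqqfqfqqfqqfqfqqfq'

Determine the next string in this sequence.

fqqfqqfqfqqfqqfqfqqfqfqqfqqfqfqqfq

This is a Fibonacci-style word recurrence s(k) = s(k−2)·s(k−1): e.g. q·fq = qfq.
The next term joins fqqfqqfqfqqfq and qfqfqqfqfqqfqqfqfqqfq.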